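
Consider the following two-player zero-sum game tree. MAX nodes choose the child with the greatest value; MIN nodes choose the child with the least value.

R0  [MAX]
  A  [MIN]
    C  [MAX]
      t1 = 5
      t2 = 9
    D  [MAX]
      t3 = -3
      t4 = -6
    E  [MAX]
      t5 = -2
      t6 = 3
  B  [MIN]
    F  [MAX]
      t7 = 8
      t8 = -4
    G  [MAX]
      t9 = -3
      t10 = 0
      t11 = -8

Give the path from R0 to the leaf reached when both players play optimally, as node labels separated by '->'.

C (MAX): max(5, 9) = 9
D (MAX): max(-3, -6) = -3
E (MAX): max(-2, 3) = 3
A (MIN): min(9, -3, 3) = -3
F (MAX): max(8, -4) = 8
G (MAX): max(-3, 0, -8) = 0
B (MIN): min(8, 0) = 0
R0 (MAX): max(-3, 0) = 0
At R0, MAX picks B (highest: 0).
At B, MIN picks G (lowest: 0).
At G, MAX picks t10 (highest: 0).
Terminal value 0.

R0 -> B -> G -> t10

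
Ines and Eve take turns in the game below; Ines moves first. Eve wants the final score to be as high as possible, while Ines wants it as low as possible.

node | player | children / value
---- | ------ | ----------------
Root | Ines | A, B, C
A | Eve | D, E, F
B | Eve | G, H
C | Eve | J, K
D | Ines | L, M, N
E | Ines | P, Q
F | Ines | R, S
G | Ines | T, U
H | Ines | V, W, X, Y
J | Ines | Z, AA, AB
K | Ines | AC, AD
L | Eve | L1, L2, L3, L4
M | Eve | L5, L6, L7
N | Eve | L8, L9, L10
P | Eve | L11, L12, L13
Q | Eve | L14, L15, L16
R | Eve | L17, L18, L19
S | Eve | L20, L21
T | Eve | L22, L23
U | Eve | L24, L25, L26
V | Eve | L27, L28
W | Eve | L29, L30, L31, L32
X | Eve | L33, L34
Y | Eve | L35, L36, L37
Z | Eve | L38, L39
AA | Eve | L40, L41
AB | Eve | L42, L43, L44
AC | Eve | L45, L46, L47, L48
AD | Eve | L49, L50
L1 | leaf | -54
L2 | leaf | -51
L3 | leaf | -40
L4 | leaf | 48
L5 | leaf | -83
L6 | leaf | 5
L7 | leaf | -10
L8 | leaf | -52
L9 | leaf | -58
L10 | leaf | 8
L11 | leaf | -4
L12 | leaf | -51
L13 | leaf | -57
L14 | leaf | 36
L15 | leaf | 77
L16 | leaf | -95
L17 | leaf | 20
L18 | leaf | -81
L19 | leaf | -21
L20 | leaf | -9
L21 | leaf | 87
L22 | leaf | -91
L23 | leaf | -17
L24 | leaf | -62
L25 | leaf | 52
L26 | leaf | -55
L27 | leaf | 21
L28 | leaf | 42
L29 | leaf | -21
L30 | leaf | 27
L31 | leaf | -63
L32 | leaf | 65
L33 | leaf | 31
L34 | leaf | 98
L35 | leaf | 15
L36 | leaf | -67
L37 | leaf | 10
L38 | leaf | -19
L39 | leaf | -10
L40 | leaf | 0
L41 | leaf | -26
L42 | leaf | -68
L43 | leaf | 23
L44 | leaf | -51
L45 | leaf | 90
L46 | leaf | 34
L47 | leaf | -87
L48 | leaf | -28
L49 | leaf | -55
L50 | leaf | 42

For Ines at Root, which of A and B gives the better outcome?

B

L (Eve): max(-54, -51, -40, 48) = 48
M (Eve): max(-83, 5, -10) = 5
N (Eve): max(-52, -58, 8) = 8
D (Ines): min(48, 5, 8) = 5
P (Eve): max(-4, -51, -57) = -4
Q (Eve): max(36, 77, -95) = 77
E (Ines): min(-4, 77) = -4
R (Eve): max(20, -81, -21) = 20
S (Eve): max(-9, 87) = 87
F (Ines): min(20, 87) = 20
A (Eve): max(5, -4, 20) = 20
T (Eve): max(-91, -17) = -17
U (Eve): max(-62, 52, -55) = 52
G (Ines): min(-17, 52) = -17
V (Eve): max(21, 42) = 42
W (Eve): max(-21, 27, -63, 65) = 65
X (Eve): max(31, 98) = 98
Y (Eve): max(15, -67, 10) = 15
H (Ines): min(42, 65, 98, 15) = 15
B (Eve): max(-17, 15) = 15
Ines prefers the lower value; A=20, B=15. B is better since 15 < 20.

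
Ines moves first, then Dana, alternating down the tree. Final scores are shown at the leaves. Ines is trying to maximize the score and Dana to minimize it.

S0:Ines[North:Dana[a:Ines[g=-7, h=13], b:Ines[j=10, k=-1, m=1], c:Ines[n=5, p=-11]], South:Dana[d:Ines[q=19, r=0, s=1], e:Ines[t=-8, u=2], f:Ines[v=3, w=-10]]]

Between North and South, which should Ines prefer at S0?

North

a (Ines): max(-7, 13) = 13
b (Ines): max(10, -1, 1) = 10
c (Ines): max(5, -11) = 5
North (Dana): min(13, 10, 5) = 5
d (Ines): max(19, 0, 1) = 19
e (Ines): max(-8, 2) = 2
f (Ines): max(3, -10) = 3
South (Dana): min(19, 2, 3) = 2
Ines prefers the higher value; North=5, South=2. North is better since 5 > 2.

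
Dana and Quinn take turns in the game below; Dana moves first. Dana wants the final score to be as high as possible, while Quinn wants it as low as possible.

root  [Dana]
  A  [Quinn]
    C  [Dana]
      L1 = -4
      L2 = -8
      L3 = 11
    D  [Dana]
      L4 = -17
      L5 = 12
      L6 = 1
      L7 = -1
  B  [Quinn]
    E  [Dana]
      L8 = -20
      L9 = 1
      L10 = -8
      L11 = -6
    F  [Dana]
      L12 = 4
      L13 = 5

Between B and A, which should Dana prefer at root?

E (Dana): max(-20, 1, -8, -6) = 1
F (Dana): max(4, 5) = 5
B (Quinn): min(1, 5) = 1
C (Dana): max(-4, -8, 11) = 11
D (Dana): max(-17, 12, 1, -1) = 12
A (Quinn): min(11, 12) = 11
Dana prefers the higher value; B=1, A=11. A is better since 11 > 1.

A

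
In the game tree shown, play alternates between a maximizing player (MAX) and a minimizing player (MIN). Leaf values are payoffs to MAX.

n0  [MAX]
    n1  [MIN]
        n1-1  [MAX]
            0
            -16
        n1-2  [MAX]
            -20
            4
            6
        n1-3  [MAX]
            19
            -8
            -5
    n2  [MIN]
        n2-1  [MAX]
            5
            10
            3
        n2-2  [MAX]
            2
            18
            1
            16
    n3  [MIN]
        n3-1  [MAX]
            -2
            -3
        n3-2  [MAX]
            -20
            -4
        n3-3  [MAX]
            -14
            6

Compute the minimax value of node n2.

n2-1 (MAX): max(5, 10, 3) = 10
n2-2 (MAX): max(2, 18, 1, 16) = 18
n2 (MIN): min(10, 18) = 10

10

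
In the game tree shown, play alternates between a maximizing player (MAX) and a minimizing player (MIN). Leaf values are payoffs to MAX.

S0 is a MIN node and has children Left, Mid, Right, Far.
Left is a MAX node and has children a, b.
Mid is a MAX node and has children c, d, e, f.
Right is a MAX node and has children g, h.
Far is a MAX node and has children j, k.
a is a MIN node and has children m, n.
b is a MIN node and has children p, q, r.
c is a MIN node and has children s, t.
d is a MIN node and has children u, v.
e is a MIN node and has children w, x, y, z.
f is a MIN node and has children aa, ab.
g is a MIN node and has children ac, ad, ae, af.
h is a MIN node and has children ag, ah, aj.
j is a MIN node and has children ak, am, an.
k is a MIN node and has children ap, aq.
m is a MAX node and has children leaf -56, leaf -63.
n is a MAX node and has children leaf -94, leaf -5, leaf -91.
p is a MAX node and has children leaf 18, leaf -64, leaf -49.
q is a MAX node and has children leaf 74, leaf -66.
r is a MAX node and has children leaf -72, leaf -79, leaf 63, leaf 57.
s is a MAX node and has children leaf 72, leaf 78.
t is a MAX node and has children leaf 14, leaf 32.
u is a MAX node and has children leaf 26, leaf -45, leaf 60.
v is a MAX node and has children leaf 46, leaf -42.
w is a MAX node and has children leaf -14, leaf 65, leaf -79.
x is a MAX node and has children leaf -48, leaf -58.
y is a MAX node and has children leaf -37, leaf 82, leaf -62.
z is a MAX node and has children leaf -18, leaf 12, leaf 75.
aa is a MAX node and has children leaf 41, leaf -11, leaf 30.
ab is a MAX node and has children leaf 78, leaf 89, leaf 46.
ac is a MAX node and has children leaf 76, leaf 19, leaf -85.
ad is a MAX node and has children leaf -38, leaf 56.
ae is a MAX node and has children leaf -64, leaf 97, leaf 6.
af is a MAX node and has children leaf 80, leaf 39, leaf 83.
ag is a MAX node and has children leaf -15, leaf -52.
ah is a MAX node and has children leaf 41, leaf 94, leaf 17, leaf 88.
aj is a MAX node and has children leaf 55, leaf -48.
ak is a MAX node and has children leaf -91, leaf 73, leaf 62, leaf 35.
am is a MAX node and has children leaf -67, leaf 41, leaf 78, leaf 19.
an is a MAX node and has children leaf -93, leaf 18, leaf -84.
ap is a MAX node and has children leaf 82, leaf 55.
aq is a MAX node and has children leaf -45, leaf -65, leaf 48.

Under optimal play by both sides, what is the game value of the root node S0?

18

m (MAX): max(-56, -63) = -56
n (MAX): max(-94, -5, -91) = -5
a (MIN): min(-56, -5) = -56
p (MAX): max(18, -64, -49) = 18
q (MAX): max(74, -66) = 74
r (MAX): max(-72, -79, 63, 57) = 63
b (MIN): min(18, 74, 63) = 18
Left (MAX): max(-56, 18) = 18
s (MAX): max(72, 78) = 78
t (MAX): max(14, 32) = 32
c (MIN): min(78, 32) = 32
u (MAX): max(26, -45, 60) = 60
v (MAX): max(46, -42) = 46
d (MIN): min(60, 46) = 46
w (MAX): max(-14, 65, -79) = 65
x (MAX): max(-48, -58) = -48
y (MAX): max(-37, 82, -62) = 82
z (MAX): max(-18, 12, 75) = 75
e (MIN): min(65, -48, 82, 75) = -48
aa (MAX): max(41, -11, 30) = 41
ab (MAX): max(78, 89, 46) = 89
f (MIN): min(41, 89) = 41
Mid (MAX): max(32, 46, -48, 41) = 46
ac (MAX): max(76, 19, -85) = 76
ad (MAX): max(-38, 56) = 56
ae (MAX): max(-64, 97, 6) = 97
af (MAX): max(80, 39, 83) = 83
g (MIN): min(76, 56, 97, 83) = 56
ag (MAX): max(-15, -52) = -15
ah (MAX): max(41, 94, 17, 88) = 94
aj (MAX): max(55, -48) = 55
h (MIN): min(-15, 94, 55) = -15
Right (MAX): max(56, -15) = 56
ak (MAX): max(-91, 73, 62, 35) = 73
am (MAX): max(-67, 41, 78, 19) = 78
an (MAX): max(-93, 18, -84) = 18
j (MIN): min(73, 78, 18) = 18
ap (MAX): max(82, 55) = 82
aq (MAX): max(-45, -65, 48) = 48
k (MIN): min(82, 48) = 48
Far (MAX): max(18, 48) = 48
S0 (MIN): min(18, 46, 56, 48) = 18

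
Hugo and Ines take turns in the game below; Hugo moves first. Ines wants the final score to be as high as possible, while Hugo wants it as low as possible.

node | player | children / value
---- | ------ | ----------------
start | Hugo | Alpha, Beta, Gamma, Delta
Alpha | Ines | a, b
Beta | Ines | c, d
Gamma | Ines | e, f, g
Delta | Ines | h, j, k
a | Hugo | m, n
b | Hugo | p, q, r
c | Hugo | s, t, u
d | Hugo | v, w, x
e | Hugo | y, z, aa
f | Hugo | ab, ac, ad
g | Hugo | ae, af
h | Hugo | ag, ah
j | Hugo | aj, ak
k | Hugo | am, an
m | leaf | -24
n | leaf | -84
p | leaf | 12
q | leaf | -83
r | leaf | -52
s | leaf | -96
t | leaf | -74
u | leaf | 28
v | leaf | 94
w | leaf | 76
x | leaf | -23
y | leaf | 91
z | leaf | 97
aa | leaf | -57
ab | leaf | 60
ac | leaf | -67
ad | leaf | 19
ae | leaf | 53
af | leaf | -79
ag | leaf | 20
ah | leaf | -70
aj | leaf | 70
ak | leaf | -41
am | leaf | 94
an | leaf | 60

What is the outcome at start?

a (Hugo): min(-24, -84) = -84
b (Hugo): min(12, -83, -52) = -83
Alpha (Ines): max(-84, -83) = -83
c (Hugo): min(-96, -74, 28) = -96
d (Hugo): min(94, 76, -23) = -23
Beta (Ines): max(-96, -23) = -23
e (Hugo): min(91, 97, -57) = -57
f (Hugo): min(60, -67, 19) = -67
g (Hugo): min(53, -79) = -79
Gamma (Ines): max(-57, -67, -79) = -57
h (Hugo): min(20, -70) = -70
j (Hugo): min(70, -41) = -41
k (Hugo): min(94, 60) = 60
Delta (Ines): max(-70, -41, 60) = 60
start (Hugo): min(-83, -23, -57, 60) = -83

-83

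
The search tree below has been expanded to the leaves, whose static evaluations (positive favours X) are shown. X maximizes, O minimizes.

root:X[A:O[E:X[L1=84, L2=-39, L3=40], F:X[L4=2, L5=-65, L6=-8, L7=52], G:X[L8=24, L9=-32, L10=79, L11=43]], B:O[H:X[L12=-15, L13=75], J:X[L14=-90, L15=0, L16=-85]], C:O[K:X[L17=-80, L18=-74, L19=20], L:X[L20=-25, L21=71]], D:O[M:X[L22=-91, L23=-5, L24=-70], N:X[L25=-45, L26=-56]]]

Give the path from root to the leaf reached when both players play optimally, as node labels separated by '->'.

root -> A -> F -> L7

E (X): max(84, -39, 40) = 84
F (X): max(2, -65, -8, 52) = 52
G (X): max(24, -32, 79, 43) = 79
A (O): min(84, 52, 79) = 52
H (X): max(-15, 75) = 75
J (X): max(-90, 0, -85) = 0
B (O): min(75, 0) = 0
K (X): max(-80, -74, 20) = 20
L (X): max(-25, 71) = 71
C (O): min(20, 71) = 20
M (X): max(-91, -5, -70) = -5
N (X): max(-45, -56) = -45
D (O): min(-5, -45) = -45
root (X): max(52, 0, 20, -45) = 52
At root, X picks A (highest: 52).
At A, O picks F (lowest: 52).
At F, X picks L7 (highest: 52).
Terminal value 52.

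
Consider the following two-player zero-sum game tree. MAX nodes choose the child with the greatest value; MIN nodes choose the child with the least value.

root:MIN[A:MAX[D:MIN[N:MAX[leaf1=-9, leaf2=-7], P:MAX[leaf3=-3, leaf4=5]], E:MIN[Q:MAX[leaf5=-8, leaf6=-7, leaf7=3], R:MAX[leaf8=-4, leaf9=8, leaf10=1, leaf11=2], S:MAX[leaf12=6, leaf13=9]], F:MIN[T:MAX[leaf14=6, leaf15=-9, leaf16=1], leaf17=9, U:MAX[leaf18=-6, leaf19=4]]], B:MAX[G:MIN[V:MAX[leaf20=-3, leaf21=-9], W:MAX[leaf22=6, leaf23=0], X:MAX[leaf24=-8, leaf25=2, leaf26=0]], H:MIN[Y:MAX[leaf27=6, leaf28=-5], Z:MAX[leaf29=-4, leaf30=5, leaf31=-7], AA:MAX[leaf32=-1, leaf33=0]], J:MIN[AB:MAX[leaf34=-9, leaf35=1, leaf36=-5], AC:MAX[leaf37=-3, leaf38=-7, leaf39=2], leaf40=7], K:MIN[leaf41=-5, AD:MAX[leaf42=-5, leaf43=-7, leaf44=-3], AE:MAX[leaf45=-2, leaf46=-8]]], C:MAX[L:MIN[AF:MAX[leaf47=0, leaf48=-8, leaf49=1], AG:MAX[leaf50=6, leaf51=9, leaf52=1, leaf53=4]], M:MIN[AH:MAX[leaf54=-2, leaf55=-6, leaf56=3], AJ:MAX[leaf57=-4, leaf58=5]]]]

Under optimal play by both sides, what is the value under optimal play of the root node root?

N (MAX): max(-9, -7) = -7
P (MAX): max(-3, 5) = 5
D (MIN): min(-7, 5) = -7
Q (MAX): max(-8, -7, 3) = 3
R (MAX): max(-4, 8, 1, 2) = 8
S (MAX): max(6, 9) = 9
E (MIN): min(3, 8, 9) = 3
T (MAX): max(6, -9, 1) = 6
U (MAX): max(-6, 4) = 4
F (MIN): min(6, 9, 4) = 4
A (MAX): max(-7, 3, 4) = 4
V (MAX): max(-3, -9) = -3
W (MAX): max(6, 0) = 6
X (MAX): max(-8, 2, 0) = 2
G (MIN): min(-3, 6, 2) = -3
Y (MAX): max(6, -5) = 6
Z (MAX): max(-4, 5, -7) = 5
AA (MAX): max(-1, 0) = 0
H (MIN): min(6, 5, 0) = 0
AB (MAX): max(-9, 1, -5) = 1
AC (MAX): max(-3, -7, 2) = 2
J (MIN): min(1, 2, 7) = 1
AD (MAX): max(-5, -7, -3) = -3
AE (MAX): max(-2, -8) = -2
K (MIN): min(-5, -3, -2) = -5
B (MAX): max(-3, 0, 1, -5) = 1
AF (MAX): max(0, -8, 1) = 1
AG (MAX): max(6, 9, 1, 4) = 9
L (MIN): min(1, 9) = 1
AH (MAX): max(-2, -6, 3) = 3
AJ (MAX): max(-4, 5) = 5
M (MIN): min(3, 5) = 3
C (MAX): max(1, 3) = 3
root (MIN): min(4, 1, 3) = 1

1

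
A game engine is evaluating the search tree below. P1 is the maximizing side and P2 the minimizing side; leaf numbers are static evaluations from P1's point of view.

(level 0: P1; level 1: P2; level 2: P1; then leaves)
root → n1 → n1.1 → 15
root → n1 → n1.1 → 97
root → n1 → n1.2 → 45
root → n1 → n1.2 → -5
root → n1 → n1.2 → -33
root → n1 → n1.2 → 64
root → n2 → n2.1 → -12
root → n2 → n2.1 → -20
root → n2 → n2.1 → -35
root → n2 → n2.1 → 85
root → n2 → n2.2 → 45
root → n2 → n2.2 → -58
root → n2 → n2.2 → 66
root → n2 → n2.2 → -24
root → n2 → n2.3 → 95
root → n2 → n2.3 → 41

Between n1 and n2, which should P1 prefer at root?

n2

n1.1 (P1): max(15, 97) = 97
n1.2 (P1): max(45, -5, -33, 64) = 64
n1 (P2): min(97, 64) = 64
n2.1 (P1): max(-12, -20, -35, 85) = 85
n2.2 (P1): max(45, -58, 66, -24) = 66
n2.3 (P1): max(95, 41) = 95
n2 (P2): min(85, 66, 95) = 66
P1 prefers the higher value; n1=64, n2=66. n2 is better since 66 > 64.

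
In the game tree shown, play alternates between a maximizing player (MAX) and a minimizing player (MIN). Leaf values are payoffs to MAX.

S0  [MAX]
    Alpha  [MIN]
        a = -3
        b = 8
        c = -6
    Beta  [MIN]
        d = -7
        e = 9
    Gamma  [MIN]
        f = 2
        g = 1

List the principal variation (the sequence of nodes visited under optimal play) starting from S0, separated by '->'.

S0 -> Gamma -> g

Alpha (MIN): min(-3, 8, -6) = -6
Beta (MIN): min(-7, 9) = -7
Gamma (MIN): min(2, 1) = 1
S0 (MAX): max(-6, -7, 1) = 1
At S0, MAX picks Gamma (highest: 1).
At Gamma, MIN picks g (lowest: 1).
Terminal value 1.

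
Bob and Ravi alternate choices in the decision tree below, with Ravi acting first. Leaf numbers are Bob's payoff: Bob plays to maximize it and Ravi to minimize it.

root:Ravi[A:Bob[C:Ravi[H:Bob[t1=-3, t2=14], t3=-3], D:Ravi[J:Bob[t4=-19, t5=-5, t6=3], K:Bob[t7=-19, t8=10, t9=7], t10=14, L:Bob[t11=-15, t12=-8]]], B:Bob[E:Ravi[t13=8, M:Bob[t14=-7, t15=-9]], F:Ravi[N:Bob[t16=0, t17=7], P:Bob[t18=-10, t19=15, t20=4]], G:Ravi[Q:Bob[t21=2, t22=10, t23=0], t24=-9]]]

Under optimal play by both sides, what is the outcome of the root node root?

-3

H (Bob): max(-3, 14) = 14
C (Ravi): min(14, -3) = -3
J (Bob): max(-19, -5, 3) = 3
K (Bob): max(-19, 10, 7) = 10
L (Bob): max(-15, -8) = -8
D (Ravi): min(3, 10, 14, -8) = -8
A (Bob): max(-3, -8) = -3
M (Bob): max(-7, -9) = -7
E (Ravi): min(8, -7) = -7
N (Bob): max(0, 7) = 7
P (Bob): max(-10, 15, 4) = 15
F (Ravi): min(7, 15) = 7
Q (Bob): max(2, 10, 0) = 10
G (Ravi): min(10, -9) = -9
B (Bob): max(-7, 7, -9) = 7
root (Ravi): min(-3, 7) = -3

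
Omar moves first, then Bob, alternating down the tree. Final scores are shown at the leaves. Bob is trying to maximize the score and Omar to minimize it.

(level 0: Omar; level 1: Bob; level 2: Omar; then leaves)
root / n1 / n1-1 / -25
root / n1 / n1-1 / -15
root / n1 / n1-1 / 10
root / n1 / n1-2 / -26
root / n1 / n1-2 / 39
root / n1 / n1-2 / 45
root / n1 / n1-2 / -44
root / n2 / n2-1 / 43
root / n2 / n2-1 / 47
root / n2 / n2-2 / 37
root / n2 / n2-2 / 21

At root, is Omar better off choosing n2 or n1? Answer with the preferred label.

n2-1 (Omar): min(43, 47) = 43
n2-2 (Omar): min(37, 21) = 21
n2 (Bob): max(43, 21) = 43
n1-1 (Omar): min(-25, -15, 10) = -25
n1-2 (Omar): min(-26, 39, 45, -44) = -44
n1 (Bob): max(-25, -44) = -25
Omar prefers the lower value; n2=43, n1=-25. n1 is better since -25 < 43.

n1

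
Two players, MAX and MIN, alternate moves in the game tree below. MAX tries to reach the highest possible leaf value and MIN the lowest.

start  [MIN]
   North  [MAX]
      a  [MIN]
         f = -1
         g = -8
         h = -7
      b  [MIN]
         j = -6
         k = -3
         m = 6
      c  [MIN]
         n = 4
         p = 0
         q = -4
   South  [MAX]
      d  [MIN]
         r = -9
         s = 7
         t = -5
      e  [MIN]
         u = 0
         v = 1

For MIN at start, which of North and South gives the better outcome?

North

a (MIN): min(-1, -8, -7) = -8
b (MIN): min(-6, -3, 6) = -6
c (MIN): min(4, 0, -4) = -4
North (MAX): max(-8, -6, -4) = -4
d (MIN): min(-9, 7, -5) = -9
e (MIN): min(0, 1) = 0
South (MAX): max(-9, 0) = 0
MIN prefers the lower value; North=-4, South=0. North is better since -4 < 0.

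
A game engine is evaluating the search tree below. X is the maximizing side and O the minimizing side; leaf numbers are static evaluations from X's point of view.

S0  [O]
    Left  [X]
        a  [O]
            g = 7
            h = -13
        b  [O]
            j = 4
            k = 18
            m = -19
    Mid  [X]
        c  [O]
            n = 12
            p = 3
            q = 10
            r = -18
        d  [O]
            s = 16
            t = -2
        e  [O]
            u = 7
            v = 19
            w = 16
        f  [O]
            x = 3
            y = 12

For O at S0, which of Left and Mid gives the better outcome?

a (O): min(7, -13) = -13
b (O): min(4, 18, -19) = -19
Left (X): max(-13, -19) = -13
c (O): min(12, 3, 10, -18) = -18
d (O): min(16, -2) = -2
e (O): min(7, 19, 16) = 7
f (O): min(3, 12) = 3
Mid (X): max(-18, -2, 7, 3) = 7
O prefers the lower value; Left=-13, Mid=7. Left is better since -13 < 7.

Left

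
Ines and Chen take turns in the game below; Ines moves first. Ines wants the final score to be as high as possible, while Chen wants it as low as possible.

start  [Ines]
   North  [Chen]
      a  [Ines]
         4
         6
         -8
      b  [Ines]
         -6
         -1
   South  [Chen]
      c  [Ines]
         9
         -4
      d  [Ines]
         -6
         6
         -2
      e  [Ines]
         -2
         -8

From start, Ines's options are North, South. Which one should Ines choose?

North

a (Ines): max(4, 6, -8) = 6
b (Ines): max(-6, -1) = -1
North (Chen): min(6, -1) = -1
c (Ines): max(9, -4) = 9
d (Ines): max(-6, 6, -2) = 6
e (Ines): max(-2, -8) = -2
South (Chen): min(9, 6, -2) = -2
start (Ines): max(-1, -2) = -1
Ines at start wants the highest of {North=-1, South=-2}, so chooses North.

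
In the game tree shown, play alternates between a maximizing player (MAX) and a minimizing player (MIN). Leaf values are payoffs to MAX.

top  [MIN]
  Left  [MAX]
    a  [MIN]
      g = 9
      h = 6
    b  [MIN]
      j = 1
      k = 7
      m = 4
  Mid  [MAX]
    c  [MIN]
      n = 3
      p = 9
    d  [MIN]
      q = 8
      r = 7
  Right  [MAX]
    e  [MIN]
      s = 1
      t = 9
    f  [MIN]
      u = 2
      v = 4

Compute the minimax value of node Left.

a (MIN): min(9, 6) = 6
b (MIN): min(1, 7, 4) = 1
Left (MAX): max(6, 1) = 6

6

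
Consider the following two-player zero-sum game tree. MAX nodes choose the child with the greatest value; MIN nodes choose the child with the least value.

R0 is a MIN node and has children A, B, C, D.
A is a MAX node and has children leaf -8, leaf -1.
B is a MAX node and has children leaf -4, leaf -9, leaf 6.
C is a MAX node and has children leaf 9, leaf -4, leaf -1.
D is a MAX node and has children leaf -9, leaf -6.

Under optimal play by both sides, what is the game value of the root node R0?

-6

A (MAX): max(-8, -1) = -1
B (MAX): max(-4, -9, 6) = 6
C (MAX): max(9, -4, -1) = 9
D (MAX): max(-9, -6) = -6
R0 (MIN): min(-1, 6, 9, -6) = -6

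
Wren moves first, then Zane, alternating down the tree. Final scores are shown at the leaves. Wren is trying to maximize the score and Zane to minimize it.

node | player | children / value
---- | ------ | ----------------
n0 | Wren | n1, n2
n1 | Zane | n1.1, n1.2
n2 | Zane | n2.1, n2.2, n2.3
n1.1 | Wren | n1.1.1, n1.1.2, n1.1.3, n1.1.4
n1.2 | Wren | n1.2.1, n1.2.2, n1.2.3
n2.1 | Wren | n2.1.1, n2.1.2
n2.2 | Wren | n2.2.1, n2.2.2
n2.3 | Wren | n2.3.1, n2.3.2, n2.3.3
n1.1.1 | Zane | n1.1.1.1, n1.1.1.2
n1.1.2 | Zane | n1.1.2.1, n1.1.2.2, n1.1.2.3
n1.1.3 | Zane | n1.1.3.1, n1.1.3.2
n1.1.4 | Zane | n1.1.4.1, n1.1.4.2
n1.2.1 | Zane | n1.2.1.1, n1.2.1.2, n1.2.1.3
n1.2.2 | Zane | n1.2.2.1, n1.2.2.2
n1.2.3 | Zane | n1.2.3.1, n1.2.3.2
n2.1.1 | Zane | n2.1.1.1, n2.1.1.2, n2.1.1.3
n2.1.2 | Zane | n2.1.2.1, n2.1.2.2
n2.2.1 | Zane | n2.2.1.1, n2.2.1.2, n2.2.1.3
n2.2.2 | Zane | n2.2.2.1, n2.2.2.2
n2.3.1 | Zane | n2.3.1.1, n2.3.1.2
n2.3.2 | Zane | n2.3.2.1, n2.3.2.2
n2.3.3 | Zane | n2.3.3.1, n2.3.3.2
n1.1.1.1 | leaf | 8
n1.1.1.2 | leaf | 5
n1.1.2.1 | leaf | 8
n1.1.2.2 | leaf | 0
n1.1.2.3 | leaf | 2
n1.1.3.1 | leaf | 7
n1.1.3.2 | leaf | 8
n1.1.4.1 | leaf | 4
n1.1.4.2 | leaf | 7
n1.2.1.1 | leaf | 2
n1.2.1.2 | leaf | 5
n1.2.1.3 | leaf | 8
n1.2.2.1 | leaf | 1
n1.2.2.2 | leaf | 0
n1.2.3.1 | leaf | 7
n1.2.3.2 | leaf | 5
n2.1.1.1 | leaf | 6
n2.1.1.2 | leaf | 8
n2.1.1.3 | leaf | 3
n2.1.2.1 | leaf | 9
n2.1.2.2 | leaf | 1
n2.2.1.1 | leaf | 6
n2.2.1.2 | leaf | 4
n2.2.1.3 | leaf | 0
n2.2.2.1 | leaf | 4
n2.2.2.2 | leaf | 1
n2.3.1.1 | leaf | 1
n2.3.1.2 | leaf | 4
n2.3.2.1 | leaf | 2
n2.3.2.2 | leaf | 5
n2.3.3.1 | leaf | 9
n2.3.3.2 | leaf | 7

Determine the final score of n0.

n1.1.1 (Zane): min(8, 5) = 5
n1.1.2 (Zane): min(8, 0, 2) = 0
n1.1.3 (Zane): min(7, 8) = 7
n1.1.4 (Zane): min(4, 7) = 4
n1.1 (Wren): max(5, 0, 7, 4) = 7
n1.2.1 (Zane): min(2, 5, 8) = 2
n1.2.2 (Zane): min(1, 0) = 0
n1.2.3 (Zane): min(7, 5) = 5
n1.2 (Wren): max(2, 0, 5) = 5
n1 (Zane): min(7, 5) = 5
n2.1.1 (Zane): min(6, 8, 3) = 3
n2.1.2 (Zane): min(9, 1) = 1
n2.1 (Wren): max(3, 1) = 3
n2.2.1 (Zane): min(6, 4, 0) = 0
n2.2.2 (Zane): min(4, 1) = 1
n2.2 (Wren): max(0, 1) = 1
n2.3.1 (Zane): min(1, 4) = 1
n2.3.2 (Zane): min(2, 5) = 2
n2.3.3 (Zane): min(9, 7) = 7
n2.3 (Wren): max(1, 2, 7) = 7
n2 (Zane): min(3, 1, 7) = 1
n0 (Wren): max(5, 1) = 5

5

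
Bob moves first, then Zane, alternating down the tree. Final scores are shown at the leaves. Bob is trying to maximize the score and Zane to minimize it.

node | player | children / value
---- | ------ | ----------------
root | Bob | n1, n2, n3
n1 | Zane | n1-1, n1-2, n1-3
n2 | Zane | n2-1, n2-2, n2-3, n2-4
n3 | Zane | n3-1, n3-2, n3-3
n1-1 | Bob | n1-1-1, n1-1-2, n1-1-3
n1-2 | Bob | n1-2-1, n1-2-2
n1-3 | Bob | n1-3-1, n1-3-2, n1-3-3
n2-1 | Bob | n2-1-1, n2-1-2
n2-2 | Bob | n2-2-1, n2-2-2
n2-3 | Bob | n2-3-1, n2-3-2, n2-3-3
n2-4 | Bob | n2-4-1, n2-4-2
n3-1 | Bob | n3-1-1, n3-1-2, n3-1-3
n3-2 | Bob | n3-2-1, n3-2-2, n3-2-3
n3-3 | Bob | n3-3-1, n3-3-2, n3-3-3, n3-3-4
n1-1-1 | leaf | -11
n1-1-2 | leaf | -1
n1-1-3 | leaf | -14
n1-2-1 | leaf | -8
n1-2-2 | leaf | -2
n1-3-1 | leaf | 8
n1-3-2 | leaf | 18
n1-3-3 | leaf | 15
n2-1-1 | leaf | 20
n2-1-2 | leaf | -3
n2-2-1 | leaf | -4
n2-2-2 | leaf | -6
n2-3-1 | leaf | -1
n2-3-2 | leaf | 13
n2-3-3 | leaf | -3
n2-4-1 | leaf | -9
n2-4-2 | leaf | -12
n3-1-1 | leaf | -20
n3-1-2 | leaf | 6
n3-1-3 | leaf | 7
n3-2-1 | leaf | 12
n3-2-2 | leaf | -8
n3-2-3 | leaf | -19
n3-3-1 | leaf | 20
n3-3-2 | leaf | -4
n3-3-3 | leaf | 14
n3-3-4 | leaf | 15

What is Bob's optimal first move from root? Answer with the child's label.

n3

n1-1 (Bob): max(-11, -1, -14) = -1
n1-2 (Bob): max(-8, -2) = -2
n1-3 (Bob): max(8, 18, 15) = 18
n1 (Zane): min(-1, -2, 18) = -2
n2-1 (Bob): max(20, -3) = 20
n2-2 (Bob): max(-4, -6) = -4
n2-3 (Bob): max(-1, 13, -3) = 13
n2-4 (Bob): max(-9, -12) = -9
n2 (Zane): min(20, -4, 13, -9) = -9
n3-1 (Bob): max(-20, 6, 7) = 7
n3-2 (Bob): max(12, -8, -19) = 12
n3-3 (Bob): max(20, -4, 14, 15) = 20
n3 (Zane): min(7, 12, 20) = 7
root (Bob): max(-2, -9, 7) = 7
Bob at root wants the highest of {n1=-2, n2=-9, n3=7}, so chooses n3.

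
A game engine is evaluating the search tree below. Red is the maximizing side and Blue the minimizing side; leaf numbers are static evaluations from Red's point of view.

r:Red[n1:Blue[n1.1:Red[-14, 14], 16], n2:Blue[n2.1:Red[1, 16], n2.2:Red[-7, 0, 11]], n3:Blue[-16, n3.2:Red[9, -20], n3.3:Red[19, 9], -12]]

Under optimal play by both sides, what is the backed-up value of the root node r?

n1.1 (Red): max(-14, 14) = 14
n1 (Blue): min(14, 16) = 14
n2.1 (Red): max(1, 16) = 16
n2.2 (Red): max(-7, 0, 11) = 11
n2 (Blue): min(16, 11) = 11
n3.2 (Red): max(9, -20) = 9
n3.3 (Red): max(19, 9) = 19
n3 (Blue): min(-16, 9, 19, -12) = -16
r (Red): max(14, 11, -16) = 14

14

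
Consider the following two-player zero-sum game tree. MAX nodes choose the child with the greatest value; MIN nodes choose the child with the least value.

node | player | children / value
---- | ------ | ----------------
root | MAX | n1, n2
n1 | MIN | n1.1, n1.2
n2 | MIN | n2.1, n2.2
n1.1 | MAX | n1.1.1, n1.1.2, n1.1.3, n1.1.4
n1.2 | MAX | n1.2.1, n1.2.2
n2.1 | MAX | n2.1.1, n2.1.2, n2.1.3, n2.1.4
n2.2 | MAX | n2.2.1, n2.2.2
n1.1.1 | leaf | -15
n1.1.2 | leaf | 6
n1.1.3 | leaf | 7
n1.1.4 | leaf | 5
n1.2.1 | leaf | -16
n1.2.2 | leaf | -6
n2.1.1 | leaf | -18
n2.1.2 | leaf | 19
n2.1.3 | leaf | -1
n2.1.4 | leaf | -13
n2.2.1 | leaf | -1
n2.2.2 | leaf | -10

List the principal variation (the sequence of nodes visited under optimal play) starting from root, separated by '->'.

root -> n2 -> n2.2 -> n2.2.1

n1.1 (MAX): max(-15, 6, 7, 5) = 7
n1.2 (MAX): max(-16, -6) = -6
n1 (MIN): min(7, -6) = -6
n2.1 (MAX): max(-18, 19, -1, -13) = 19
n2.2 (MAX): max(-1, -10) = -1
n2 (MIN): min(19, -1) = -1
root (MAX): max(-6, -1) = -1
At root, MAX picks n2 (highest: -1).
At n2, MIN picks n2.2 (lowest: -1).
At n2.2, MAX picks n2.2.1 (highest: -1).
Terminal value -1.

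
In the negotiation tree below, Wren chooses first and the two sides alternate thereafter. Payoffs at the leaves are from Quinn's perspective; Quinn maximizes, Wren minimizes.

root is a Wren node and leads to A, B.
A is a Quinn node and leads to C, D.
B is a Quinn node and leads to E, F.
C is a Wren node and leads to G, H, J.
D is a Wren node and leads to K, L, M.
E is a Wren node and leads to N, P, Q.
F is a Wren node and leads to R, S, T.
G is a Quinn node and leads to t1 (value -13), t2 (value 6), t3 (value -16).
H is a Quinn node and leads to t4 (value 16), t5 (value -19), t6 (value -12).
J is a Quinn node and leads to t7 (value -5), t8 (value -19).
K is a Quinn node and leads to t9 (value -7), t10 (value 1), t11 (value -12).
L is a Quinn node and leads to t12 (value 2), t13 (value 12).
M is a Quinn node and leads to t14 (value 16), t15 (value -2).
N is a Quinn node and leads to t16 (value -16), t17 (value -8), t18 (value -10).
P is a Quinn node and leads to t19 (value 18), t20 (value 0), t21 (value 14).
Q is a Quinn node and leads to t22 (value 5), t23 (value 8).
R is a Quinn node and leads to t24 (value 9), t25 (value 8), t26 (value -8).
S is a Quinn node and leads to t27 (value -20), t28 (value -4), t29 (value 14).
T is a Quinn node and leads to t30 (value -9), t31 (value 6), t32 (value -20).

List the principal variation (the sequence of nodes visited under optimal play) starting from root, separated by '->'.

root -> A -> D -> K -> t10

G (Quinn): max(-13, 6, -16) = 6
H (Quinn): max(16, -19, -12) = 16
J (Quinn): max(-5, -19) = -5
C (Wren): min(6, 16, -5) = -5
K (Quinn): max(-7, 1, -12) = 1
L (Quinn): max(2, 12) = 12
M (Quinn): max(16, -2) = 16
D (Wren): min(1, 12, 16) = 1
A (Quinn): max(-5, 1) = 1
N (Quinn): max(-16, -8, -10) = -8
P (Quinn): max(18, 0, 14) = 18
Q (Quinn): max(5, 8) = 8
E (Wren): min(-8, 18, 8) = -8
R (Quinn): max(9, 8, -8) = 9
S (Quinn): max(-20, -4, 14) = 14
T (Quinn): max(-9, 6, -20) = 6
F (Wren): min(9, 14, 6) = 6
B (Quinn): max(-8, 6) = 6
root (Wren): min(1, 6) = 1
At root, Wren picks A (lowest: 1).
At A, Quinn picks D (highest: 1).
At D, Wren picks K (lowest: 1).
At K, Quinn picks t10 (highest: 1).
Terminal value 1.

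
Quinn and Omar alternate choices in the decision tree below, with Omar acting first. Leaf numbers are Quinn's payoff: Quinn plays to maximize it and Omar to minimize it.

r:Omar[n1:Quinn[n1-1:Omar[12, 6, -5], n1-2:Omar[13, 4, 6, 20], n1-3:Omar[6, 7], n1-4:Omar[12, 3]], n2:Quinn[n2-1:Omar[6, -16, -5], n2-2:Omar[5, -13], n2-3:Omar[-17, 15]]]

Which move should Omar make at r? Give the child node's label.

n2

n1-1 (Omar): min(12, 6, -5) = -5
n1-2 (Omar): min(13, 4, 6, 20) = 4
n1-3 (Omar): min(6, 7) = 6
n1-4 (Omar): min(12, 3) = 3
n1 (Quinn): max(-5, 4, 6, 3) = 6
n2-1 (Omar): min(6, -16, -5) = -16
n2-2 (Omar): min(5, -13) = -13
n2-3 (Omar): min(-17, 15) = -17
n2 (Quinn): max(-16, -13, -17) = -13
r (Omar): min(6, -13) = -13
Omar at r wants the lowest of {n1=6, n2=-13}, so chooses n2.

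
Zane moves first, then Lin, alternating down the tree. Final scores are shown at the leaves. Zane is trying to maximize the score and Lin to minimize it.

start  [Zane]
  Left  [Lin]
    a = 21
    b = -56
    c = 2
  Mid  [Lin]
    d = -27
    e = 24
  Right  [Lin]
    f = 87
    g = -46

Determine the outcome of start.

Left (Lin): min(21, -56, 2) = -56
Mid (Lin): min(-27, 24) = -27
Right (Lin): min(87, -46) = -46
start (Zane): max(-56, -27, -46) = -27

-27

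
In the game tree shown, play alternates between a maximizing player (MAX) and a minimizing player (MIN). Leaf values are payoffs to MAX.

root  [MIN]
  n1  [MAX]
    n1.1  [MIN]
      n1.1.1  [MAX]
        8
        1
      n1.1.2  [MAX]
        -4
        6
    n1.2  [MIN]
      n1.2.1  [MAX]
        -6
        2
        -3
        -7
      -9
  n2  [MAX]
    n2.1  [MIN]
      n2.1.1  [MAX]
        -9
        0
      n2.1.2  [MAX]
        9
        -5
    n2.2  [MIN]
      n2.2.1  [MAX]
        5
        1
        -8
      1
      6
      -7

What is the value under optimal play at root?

n1.1.1 (MAX): max(8, 1) = 8
n1.1.2 (MAX): max(-4, 6) = 6
n1.1 (MIN): min(8, 6) = 6
n1.2.1 (MAX): max(-6, 2, -3, -7) = 2
n1.2 (MIN): min(2, -9) = -9
n1 (MAX): max(6, -9) = 6
n2.1.1 (MAX): max(-9, 0) = 0
n2.1.2 (MAX): max(9, -5) = 9
n2.1 (MIN): min(0, 9) = 0
n2.2.1 (MAX): max(5, 1, -8) = 5
n2.2 (MIN): min(5, 1, 6, -7) = -7
n2 (MAX): max(0, -7) = 0
root (MIN): min(6, 0) = 0

0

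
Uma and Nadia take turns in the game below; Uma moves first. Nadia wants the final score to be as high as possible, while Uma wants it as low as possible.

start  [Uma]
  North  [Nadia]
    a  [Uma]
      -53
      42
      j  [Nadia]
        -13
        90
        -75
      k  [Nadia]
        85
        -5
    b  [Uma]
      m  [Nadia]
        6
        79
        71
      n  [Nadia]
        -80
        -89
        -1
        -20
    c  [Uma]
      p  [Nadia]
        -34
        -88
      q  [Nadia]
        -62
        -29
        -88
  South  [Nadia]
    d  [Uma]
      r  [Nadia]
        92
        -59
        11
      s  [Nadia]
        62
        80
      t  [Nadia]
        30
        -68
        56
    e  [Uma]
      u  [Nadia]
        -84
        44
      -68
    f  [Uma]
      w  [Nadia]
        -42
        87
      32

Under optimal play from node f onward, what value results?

32

w (Nadia): max(-42, 87) = 87
f (Uma): min(87, 32) = 32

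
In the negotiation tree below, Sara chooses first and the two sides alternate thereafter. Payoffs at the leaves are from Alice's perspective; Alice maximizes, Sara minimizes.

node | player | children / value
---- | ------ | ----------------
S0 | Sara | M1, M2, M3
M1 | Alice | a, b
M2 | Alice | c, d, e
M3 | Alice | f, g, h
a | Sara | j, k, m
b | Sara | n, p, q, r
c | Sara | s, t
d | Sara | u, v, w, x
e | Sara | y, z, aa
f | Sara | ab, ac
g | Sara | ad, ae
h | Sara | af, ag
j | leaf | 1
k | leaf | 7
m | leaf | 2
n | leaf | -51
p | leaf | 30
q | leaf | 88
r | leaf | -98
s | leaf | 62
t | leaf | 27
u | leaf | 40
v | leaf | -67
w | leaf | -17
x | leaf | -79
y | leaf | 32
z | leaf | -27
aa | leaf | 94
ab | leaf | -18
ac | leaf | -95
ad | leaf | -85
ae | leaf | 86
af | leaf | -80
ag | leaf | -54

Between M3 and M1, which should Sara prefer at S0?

M3

f (Sara): min(-18, -95) = -95
g (Sara): min(-85, 86) = -85
h (Sara): min(-80, -54) = -80
M3 (Alice): max(-95, -85, -80) = -80
a (Sara): min(1, 7, 2) = 1
b (Sara): min(-51, 30, 88, -98) = -98
M1 (Alice): max(1, -98) = 1
Sara prefers the lower value; M3=-80, M1=1. M3 is better since -80 < 1.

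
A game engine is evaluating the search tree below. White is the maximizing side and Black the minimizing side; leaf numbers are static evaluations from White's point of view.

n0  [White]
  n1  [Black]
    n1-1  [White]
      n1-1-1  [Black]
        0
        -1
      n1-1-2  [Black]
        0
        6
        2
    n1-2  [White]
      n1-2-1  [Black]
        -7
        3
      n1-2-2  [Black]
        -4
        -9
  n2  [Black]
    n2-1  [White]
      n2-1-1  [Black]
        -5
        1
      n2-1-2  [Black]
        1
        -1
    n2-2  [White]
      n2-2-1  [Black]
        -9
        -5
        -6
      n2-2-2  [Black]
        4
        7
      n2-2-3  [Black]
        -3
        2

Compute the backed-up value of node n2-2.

4

n2-2-1 (Black): min(-9, -5, -6) = -9
n2-2-2 (Black): min(4, 7) = 4
n2-2-3 (Black): min(-3, 2) = -3
n2-2 (White): max(-9, 4, -3) = 4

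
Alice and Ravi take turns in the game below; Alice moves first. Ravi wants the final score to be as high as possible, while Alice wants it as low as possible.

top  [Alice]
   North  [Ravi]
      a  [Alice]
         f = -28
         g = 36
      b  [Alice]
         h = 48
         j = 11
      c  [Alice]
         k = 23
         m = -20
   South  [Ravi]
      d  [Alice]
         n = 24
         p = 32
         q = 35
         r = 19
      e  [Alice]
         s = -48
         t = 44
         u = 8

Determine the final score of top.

a (Alice): min(-28, 36) = -28
b (Alice): min(48, 11) = 11
c (Alice): min(23, -20) = -20
North (Ravi): max(-28, 11, -20) = 11
d (Alice): min(24, 32, 35, 19) = 19
e (Alice): min(-48, 44, 8) = -48
South (Ravi): max(19, -48) = 19
top (Alice): min(11, 19) = 11

11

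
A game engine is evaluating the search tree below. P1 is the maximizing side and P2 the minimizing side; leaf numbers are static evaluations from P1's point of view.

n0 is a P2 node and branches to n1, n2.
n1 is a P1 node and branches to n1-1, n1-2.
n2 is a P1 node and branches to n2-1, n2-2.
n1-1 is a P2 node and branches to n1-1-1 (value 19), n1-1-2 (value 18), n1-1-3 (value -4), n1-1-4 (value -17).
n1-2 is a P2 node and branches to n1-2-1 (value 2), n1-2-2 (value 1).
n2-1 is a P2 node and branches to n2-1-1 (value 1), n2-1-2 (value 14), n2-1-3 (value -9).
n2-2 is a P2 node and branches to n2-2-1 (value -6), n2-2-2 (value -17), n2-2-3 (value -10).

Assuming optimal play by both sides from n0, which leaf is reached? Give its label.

n2-1-3

n1-1 (P2): min(19, 18, -4, -17) = -17
n1-2 (P2): min(2, 1) = 1
n1 (P1): max(-17, 1) = 1
n2-1 (P2): min(1, 14, -9) = -9
n2-2 (P2): min(-6, -17, -10) = -17
n2 (P1): max(-9, -17) = -9
n0 (P2): min(1, -9) = -9
At n0, P2 picks n2 (lowest: -9).
At n2, P1 picks n2-1 (highest: -9).
At n2-1, P2 picks n2-1-3 (lowest: -9).
Terminal value -9.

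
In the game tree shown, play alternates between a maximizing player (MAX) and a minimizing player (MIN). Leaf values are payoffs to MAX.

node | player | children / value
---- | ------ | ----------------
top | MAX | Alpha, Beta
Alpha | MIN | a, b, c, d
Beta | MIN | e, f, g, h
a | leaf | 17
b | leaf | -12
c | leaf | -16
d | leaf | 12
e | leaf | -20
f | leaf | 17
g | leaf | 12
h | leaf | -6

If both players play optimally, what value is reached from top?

Alpha (MIN): min(17, -12, -16, 12) = -16
Beta (MIN): min(-20, 17, 12, -6) = -20
top (MAX): max(-16, -20) = -16

-16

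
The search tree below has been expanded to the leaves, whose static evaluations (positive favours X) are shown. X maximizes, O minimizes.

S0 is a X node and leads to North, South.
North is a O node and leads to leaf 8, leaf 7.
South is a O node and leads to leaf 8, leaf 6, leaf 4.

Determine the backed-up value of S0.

North (O): min(8, 7) = 7
South (O): min(8, 6, 4) = 4
S0 (X): max(7, 4) = 7

7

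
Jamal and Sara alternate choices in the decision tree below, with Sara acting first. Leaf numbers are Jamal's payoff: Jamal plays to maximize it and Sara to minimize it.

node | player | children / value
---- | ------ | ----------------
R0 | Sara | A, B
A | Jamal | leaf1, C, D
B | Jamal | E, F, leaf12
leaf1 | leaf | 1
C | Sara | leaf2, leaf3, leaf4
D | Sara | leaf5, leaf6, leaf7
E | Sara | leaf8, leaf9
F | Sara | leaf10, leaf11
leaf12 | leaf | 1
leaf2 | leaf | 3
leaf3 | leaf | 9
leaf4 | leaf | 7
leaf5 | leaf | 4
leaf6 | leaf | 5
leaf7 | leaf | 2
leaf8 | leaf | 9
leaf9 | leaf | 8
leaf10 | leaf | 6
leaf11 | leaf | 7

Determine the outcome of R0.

C (Sara): min(3, 9, 7) = 3
D (Sara): min(4, 5, 2) = 2
A (Jamal): max(1, 3, 2) = 3
E (Sara): min(9, 8) = 8
F (Sara): min(6, 7) = 6
B (Jamal): max(8, 6, 1) = 8
R0 (Sara): min(3, 8) = 3

3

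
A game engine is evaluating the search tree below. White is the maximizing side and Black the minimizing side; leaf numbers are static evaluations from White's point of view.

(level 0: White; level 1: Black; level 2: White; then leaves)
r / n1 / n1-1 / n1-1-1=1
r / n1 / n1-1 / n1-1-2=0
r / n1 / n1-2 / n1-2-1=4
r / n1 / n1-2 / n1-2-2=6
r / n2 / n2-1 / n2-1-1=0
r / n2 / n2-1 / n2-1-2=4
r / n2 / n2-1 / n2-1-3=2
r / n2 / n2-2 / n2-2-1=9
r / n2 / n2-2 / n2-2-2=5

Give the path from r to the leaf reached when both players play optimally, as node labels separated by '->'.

n1-1 (White): max(1, 0) = 1
n1-2 (White): max(4, 6) = 6
n1 (Black): min(1, 6) = 1
n2-1 (White): max(0, 4, 2) = 4
n2-2 (White): max(9, 5) = 9
n2 (Black): min(4, 9) = 4
r (White): max(1, 4) = 4
At r, White picks n2 (highest: 4).
At n2, Black picks n2-1 (lowest: 4).
At n2-1, White picks n2-1-2 (highest: 4).
Terminal value 4.

r -> n2 -> n2-1 -> n2-1-2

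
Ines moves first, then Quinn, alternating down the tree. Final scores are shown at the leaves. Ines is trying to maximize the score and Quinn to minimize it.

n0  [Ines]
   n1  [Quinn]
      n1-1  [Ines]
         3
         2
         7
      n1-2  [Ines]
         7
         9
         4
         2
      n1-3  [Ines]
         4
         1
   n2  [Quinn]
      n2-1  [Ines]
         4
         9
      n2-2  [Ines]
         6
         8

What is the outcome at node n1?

n1-1 (Ines): max(3, 2, 7) = 7
n1-2 (Ines): max(7, 9, 4, 2) = 9
n1-3 (Ines): max(4, 1) = 4
n1 (Quinn): min(7, 9, 4) = 4

4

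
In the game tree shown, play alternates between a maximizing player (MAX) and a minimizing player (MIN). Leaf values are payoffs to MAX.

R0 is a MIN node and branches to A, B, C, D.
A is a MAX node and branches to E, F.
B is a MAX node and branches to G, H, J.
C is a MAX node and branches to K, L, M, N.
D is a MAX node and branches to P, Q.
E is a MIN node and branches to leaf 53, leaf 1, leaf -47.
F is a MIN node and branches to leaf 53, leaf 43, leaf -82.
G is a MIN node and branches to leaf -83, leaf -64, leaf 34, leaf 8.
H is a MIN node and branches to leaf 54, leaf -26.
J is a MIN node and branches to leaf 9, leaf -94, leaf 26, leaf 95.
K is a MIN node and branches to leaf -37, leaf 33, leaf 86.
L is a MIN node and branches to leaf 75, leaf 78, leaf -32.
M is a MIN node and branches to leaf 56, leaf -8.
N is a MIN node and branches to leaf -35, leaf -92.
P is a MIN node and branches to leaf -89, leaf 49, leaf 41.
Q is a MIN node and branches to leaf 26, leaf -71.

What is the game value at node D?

-71

P (MIN): min(-89, 49, 41) = -89
Q (MIN): min(26, -71) = -71
D (MAX): max(-89, -71) = -71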